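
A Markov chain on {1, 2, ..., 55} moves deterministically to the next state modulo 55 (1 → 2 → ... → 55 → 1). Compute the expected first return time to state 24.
E[T_24 | X_0 = 24] = 55

The chain cycles deterministically, so starting at state 24 it returns in exactly 55 steps. Equivalently, the stationary distribution is uniform π_j = 1/55 for every state j, so by Kac's formula E[T_24] = 1/π_24 = 55.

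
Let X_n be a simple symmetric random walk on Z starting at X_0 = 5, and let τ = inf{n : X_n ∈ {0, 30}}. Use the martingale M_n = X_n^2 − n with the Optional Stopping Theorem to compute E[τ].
E[τ] = 125

M_n = X_n^2 − n is a martingale (since E[X_{n+1}^2 | F_n] = X_n^2 + 1). By OST (τ has finite mean in a bounded region), E[M_τ] = E[M_0] = X_0^2 − 0 = 5^2 = 25. Also E[M_τ] = E[X_τ^2] − E[τ]. The walk exits at 0 or 30, with P(hit 30 first) = 5/30, so E[X_τ^2] = 30^2 · 5/30 + 0 = 150. Thus E[τ] = E[X_τ^2] − E[M_τ] = 150 − 25 = 125 = 5(30 − 5) = 125.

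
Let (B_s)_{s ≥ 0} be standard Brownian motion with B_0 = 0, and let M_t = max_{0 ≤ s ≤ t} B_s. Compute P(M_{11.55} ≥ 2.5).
P(M_{11.55} ≥ 2.5) = 2·P(B_{11.55} ≥ 2.5) = 2(1 − Φ(2.5/√11.55)) ≈ 0.4620

By the reflection principle for Brownian motion, P(M_t ≥ a) = 2 · P(B_t ≥ a) for a ≥ 0. Since B_t ~ N(0, t), P(B_t ≥ 2.5) = 1 − Φ(2.5/√t) = 1 − Φ(2.5/√11.55) = 1 − Φ(0.7356). So
  P(M_{11.55} ≥ 2.5) = 2(1 − Φ(0.7356)) ≈ 0.4620.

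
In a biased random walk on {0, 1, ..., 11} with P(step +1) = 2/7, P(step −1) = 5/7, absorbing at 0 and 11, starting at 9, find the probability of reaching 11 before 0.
P(hit 11 before 0) = (1 − (5/2)^9) / (1 − (5/2)^11) = 2603484/16275359

Let u_k denote P(reach 11 before 0 | start at k). Boundary: u_0 = 0, u_11 = 1. Recurrence: u_k = 2/7·u_{k+1} + 5/7·u_{k-1} for 1 ≤ k ≤ 10. Try u_k = A + B·r^k with r = q/p = (5/7)/(2/7) = 5/2. Substitution satisfies the recurrence; boundary conditions give:
  u_k = (1 − r^k) / (1 − r^N) = (1 − (5/2)^9) / (1 − (5/2)^11) = 2603484/16275359.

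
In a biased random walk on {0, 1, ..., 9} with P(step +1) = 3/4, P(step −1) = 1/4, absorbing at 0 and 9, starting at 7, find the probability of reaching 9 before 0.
P(hit 9 before 0) = (1 − (1/3)^7) / (1 − (1/3)^9) = 9837/9841

Let u_k denote P(reach 9 before 0 | start at k). Boundary: u_0 = 0, u_9 = 1. Recurrence: u_k = 3/4·u_{k+1} + 1/4·u_{k-1} for 1 ≤ k ≤ 8. Try u_k = A + B·r^k with r = q/p = (1/4)/(3/4) = 1/3. Substitution satisfies the recurrence; boundary conditions give:
  u_k = (1 − r^k) / (1 − r^N) = (1 − (1/3)^7) / (1 − (1/3)^9) = 9837/9841.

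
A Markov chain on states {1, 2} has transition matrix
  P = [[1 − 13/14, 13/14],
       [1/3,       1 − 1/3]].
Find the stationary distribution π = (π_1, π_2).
π_1 = 14/53, π_2 = 39/53

Solve πP = π with π_1 + π_2 = 1. From πP = π: π_1 · (1 − 13/14) + π_2 · 1/3 = π_1 ⇒ π_2 · 1/3 = π_1 · 13/14 ⇒ π_2/π_1 = (13/14)/(1/3) = 39/14. Together with π_1 + π_2 = 1:
  π_1 = (1/3)/(13/14 + 1/3) = (1/3)/(53/42) = 14/53,
  π_2 = (13/14)/(13/14 + 1/3) = (13/14)/(53/42) = 39/53.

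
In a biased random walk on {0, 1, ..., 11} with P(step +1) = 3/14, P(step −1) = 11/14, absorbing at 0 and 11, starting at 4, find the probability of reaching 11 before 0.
P(hit 11 before 0) = (1 − (11/3)^4) / (1 − (11/3)^11) = 3980340/35663936683

Let u_k denote P(reach 11 before 0 | start at k). Boundary: u_0 = 0, u_11 = 1. Recurrence: u_k = 3/14·u_{k+1} + 11/14·u_{k-1} for 1 ≤ k ≤ 10. Try u_k = A + B·r^k with r = q/p = (11/14)/(3/14) = 11/3. Substitution satisfies the recurrence; boundary conditions give:
  u_k = (1 − r^k) / (1 − r^N) = (1 − (11/3)^4) / (1 − (11/3)^11) = 3980340/35663936683.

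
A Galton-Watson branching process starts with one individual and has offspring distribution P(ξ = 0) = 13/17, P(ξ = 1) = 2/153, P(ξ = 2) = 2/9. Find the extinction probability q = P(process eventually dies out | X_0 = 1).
q = 1

Mean offspring μ = 0·13/17 + 1·2/153 + 2·2/9 = 70/153 ≤ 1. For μ ≤ 1 with offspring not concentrated at 1, the Galton-Watson process goes extinct almost surely, so q = 1.
(Algebraic check: The pgf is f(s) = 13/17 + 2/153·s + 2/9·s². The extinction probability q is the smallest fixed point of f in [0, 1]. Setting s = f(s):
  2/9·s² + (2/153 − 1)·s + 13/17 = 0
  2/9·s² − (13/17 + 2/9)·s + 13/17 = 0
which factors as (s − 1)·(2/9·s − 13/17) = 0, giving roots s = 1 and s = (13/17)/(2/9) = 117/34. Since 117/34 ≥ 1, the smallest root in [0, 1] is s = 1.)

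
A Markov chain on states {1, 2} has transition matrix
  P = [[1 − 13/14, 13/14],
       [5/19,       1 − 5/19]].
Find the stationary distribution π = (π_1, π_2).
π_1 = 70/317, π_2 = 247/317

Solve πP = π with π_1 + π_2 = 1. From πP = π: π_1 · (1 − 13/14) + π_2 · 5/19 = π_1 ⇒ π_2 · 5/19 = π_1 · 13/14 ⇒ π_2/π_1 = (13/14)/(5/19) = 247/70. Together with π_1 + π_2 = 1:
  π_1 = (5/19)/(13/14 + 5/19) = (5/19)/(317/266) = 70/317,
  π_2 = (13/14)/(13/14 + 5/19) = (13/14)/(317/266) = 247/317.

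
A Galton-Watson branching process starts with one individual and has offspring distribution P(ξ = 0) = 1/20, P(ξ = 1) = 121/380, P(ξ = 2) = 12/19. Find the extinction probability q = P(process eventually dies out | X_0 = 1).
q = 19/240

The pgf is f(s) = 1/20 + 121/380·s + 12/19·s². The extinction probability q is the smallest fixed point of f in [0, 1]. Setting s = f(s):
  12/19·s² + (121/380 − 1)·s + 1/20 = 0
  12/19·s² − (1/20 + 12/19)·s + 1/20 = 0
which factors as (s − 1)·(12/19·s − 1/20) = 0, giving roots s = 1 and s = (1/20)/(12/19) = 19/240.
Mean offspring μ = 121/380 + 2·12/19 = 601/380 > 1 (supercritical), so q < 1. The extinction probability is the smaller root: q = (1/20)/(12/19) = 19/240.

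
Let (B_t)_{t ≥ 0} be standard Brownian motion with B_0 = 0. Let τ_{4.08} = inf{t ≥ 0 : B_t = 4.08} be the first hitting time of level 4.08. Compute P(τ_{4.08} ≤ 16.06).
P(τ_{4.08} ≤ 16.06) = 2(1 − Φ(4.08/√16.06)) = 2(1 − Φ(1.0181)) ≈ 0.3086

By the reflection principle for standard BM, P(τ_b ≤ t) = 2 · P(B_t ≥ b). Since B_t ~ N(0, t), P(B_t ≥ 4.08) = 1 − Φ(4.08/√t) = 1 − Φ(4.08/√16.06) = 1 − Φ(1.0181) ≈ 0.15432. Doubling: P(τ_{4.08} ≤ 16.06) ≈ 2 · 0.15432 = 0.30864 ≈ 0.3086.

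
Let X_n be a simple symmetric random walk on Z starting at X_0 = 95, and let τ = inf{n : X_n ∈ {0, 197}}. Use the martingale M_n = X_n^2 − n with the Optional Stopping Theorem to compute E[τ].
E[τ] = 9690

M_n = X_n^2 − n is a martingale (since E[X_{n+1}^2 | F_n] = X_n^2 + 1). By OST (τ has finite mean in a bounded region), E[M_τ] = E[M_0] = X_0^2 − 0 = 95^2 = 9025. Also E[M_τ] = E[X_τ^2] − E[τ]. The walk exits at 0 or 197, with P(hit 197 first) = 95/197, so E[X_τ^2] = 197^2 · 95/197 + 0 = 18715. Thus E[τ] = E[X_τ^2] − E[M_τ] = 18715 − 9025 = 9690 = 95(197 − 95) = 9690.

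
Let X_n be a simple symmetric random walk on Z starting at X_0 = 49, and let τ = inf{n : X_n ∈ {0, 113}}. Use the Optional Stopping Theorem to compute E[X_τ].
E[X_τ] = 49

X_n is a martingale and τ is a bounded-mean stopping time (indeed τ is finite a.s. with bounded expectation since the walk is in a bounded region). By the OST, E[X_τ] = E[X_0] = 49. Equivalently: E[X_τ] = 113 · P(hit 113 first) + 0 · P(hit 0 first) = 113 · (49/113) = 49.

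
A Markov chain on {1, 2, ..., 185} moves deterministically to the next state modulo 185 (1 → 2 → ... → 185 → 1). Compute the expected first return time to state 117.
E[T_117 | X_0 = 117] = 185

The chain cycles deterministically, so starting at state 117 it returns in exactly 185 steps. Equivalently, the stationary distribution is uniform π_j = 1/185 for every state j, so by Kac's formula E[T_117] = 1/π_117 = 185.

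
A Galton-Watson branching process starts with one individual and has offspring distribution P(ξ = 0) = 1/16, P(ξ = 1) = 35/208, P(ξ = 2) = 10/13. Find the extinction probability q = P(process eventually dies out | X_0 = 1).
q = 13/160

The pgf is f(s) = 1/16 + 35/208·s + 10/13·s². The extinction probability q is the smallest fixed point of f in [0, 1]. Setting s = f(s):
  10/13·s² + (35/208 − 1)·s + 1/16 = 0
  10/13·s² − (1/16 + 10/13)·s + 1/16 = 0
which factors as (s − 1)·(10/13·s − 1/16) = 0, giving roots s = 1 and s = (1/16)/(10/13) = 13/160.
Mean offspring μ = 35/208 + 2·10/13 = 355/208 > 1 (supercritical), so q < 1. The extinction probability is the smaller root: q = (1/16)/(10/13) = 13/160.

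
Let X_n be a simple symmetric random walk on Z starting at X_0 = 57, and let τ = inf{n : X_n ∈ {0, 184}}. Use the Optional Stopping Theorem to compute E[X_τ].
E[X_τ] = 57

X_n is a martingale and τ is a bounded-mean stopping time (indeed τ is finite a.s. with bounded expectation since the walk is in a bounded region). By the OST, E[X_τ] = E[X_0] = 57. Equivalently: E[X_τ] = 184 · P(hit 184 first) + 0 · P(hit 0 first) = 184 · (57/184) = 57.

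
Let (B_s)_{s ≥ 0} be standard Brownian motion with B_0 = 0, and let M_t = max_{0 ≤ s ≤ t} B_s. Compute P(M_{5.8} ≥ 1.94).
P(M_{5.8} ≥ 1.94) = 2·P(B_{5.8} ≥ 1.94) = 2(1 − Φ(1.94/√5.8)) ≈ 0.4205

By the reflection principle for Brownian motion, P(M_t ≥ a) = 2 · P(B_t ≥ a) for a ≥ 0. Since B_t ~ N(0, t), P(B_t ≥ 1.94) = 1 − Φ(1.94/√t) = 1 − Φ(1.94/√5.8) = 1 − Φ(0.8055). So
  P(M_{5.8} ≥ 1.94) = 2(1 − Φ(0.8055)) ≈ 0.4205.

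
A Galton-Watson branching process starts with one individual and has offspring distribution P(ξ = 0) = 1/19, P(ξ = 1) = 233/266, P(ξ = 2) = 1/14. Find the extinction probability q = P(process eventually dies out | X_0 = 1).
q = 14/19

The pgf is f(s) = 1/19 + 233/266·s + 1/14·s². The extinction probability q is the smallest fixed point of f in [0, 1]. Setting s = f(s):
  1/14·s² + (233/266 − 1)·s + 1/19 = 0
  1/14·s² − (1/19 + 1/14)·s + 1/19 = 0
which factors as (s − 1)·(1/14·s − 1/19) = 0, giving roots s = 1 and s = (1/19)/(1/14) = 14/19.
Mean offspring μ = 233/266 + 2·1/14 = 271/266 > 1 (supercritical), so q < 1. The extinction probability is the smaller root: q = (1/19)/(1/14) = 14/19.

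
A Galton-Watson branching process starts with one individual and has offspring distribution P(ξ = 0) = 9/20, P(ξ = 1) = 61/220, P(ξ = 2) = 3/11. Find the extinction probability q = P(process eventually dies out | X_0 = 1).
q = 1

Mean offspring μ = 0·9/20 + 1·61/220 + 2·3/11 = 181/220 ≤ 1. For μ ≤ 1 with offspring not concentrated at 1, the Galton-Watson process goes extinct almost surely, so q = 1.
(Algebraic check: The pgf is f(s) = 9/20 + 61/220·s + 3/11·s². The extinction probability q is the smallest fixed point of f in [0, 1]. Setting s = f(s):
  3/11·s² + (61/220 − 1)·s + 9/20 = 0
  3/11·s² − (9/20 + 3/11)·s + 9/20 = 0
which factors as (s − 1)·(3/11·s − 9/20) = 0, giving roots s = 1 and s = (9/20)/(3/11) = 33/20. Since 33/20 ≥ 1, the smallest root in [0, 1] is s = 1.)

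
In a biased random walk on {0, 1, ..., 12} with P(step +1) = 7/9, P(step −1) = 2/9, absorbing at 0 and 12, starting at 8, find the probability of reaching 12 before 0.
P(hit 12 before 0) = (1 − (2/7)^8) / (1 − (2/7)^12) = 5803217/5803473

Let u_k denote P(reach 12 before 0 | start at k). Boundary: u_0 = 0, u_12 = 1. Recurrence: u_k = 7/9·u_{k+1} + 2/9·u_{k-1} for 1 ≤ k ≤ 11. Try u_k = A + B·r^k with r = q/p = (2/9)/(7/9) = 2/7. Substitution satisfies the recurrence; boundary conditions give:
  u_k = (1 − r^k) / (1 − r^N) = (1 − (2/7)^8) / (1 − (2/7)^12) = 5803217/5803473.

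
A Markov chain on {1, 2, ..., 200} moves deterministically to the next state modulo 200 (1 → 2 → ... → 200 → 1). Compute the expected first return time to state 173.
E[T_173 | X_0 = 173] = 200

The chain cycles deterministically, so starting at state 173 it returns in exactly 200 steps. Equivalently, the stationary distribution is uniform π_j = 1/200 for every state j, so by Kac's formula E[T_173] = 1/π_173 = 200.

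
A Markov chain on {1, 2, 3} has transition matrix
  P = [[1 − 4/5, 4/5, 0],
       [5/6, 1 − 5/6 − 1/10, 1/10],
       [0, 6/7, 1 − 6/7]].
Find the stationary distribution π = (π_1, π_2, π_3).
π = (125/259, 120/259, 2/37)

This is a birth-death chain on three states, which satisfies detailed balance: π_1 · P_{12} = π_2 · P_{21} and π_2 · P_{23} = π_3 · P_{32}.
From π_1 · 4/5 = π_2 · 5/6: π_2/π_1 = (4/5)/(5/6) = 24/25.
From π_2 · 1/10 = π_3 · 6/7: π_3/π_2 = (1/10)/(6/7) = 7/60.
Take π_1 proportional to 1; then unnormalized π = (1, 24/25, 14/125). Normalize by dividing by the sum 259/125:
  π = (125/259, 120/259, 2/37).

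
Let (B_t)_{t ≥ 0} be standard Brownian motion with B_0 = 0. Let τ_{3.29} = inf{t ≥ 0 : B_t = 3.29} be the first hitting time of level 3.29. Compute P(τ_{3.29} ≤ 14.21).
P(τ_{3.29} ≤ 14.21) = 2(1 − Φ(3.29/√14.21)) = 2(1 − Φ(0.8728)) ≈ 0.3828

By the reflection principle for standard BM, P(τ_b ≤ t) = 2 · P(B_t ≥ b). Since B_t ~ N(0, t), P(B_t ≥ 3.29) = 1 − Φ(3.29/√t) = 1 − Φ(3.29/√14.21) = 1 − Φ(0.8728) ≈ 0.19139. Doubling: P(τ_{3.29} ≤ 14.21) ≈ 2 · 0.19139 = 0.38278 ≈ 0.3828.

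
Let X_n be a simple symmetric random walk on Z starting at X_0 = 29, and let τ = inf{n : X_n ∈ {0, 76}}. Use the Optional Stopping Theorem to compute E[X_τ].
E[X_τ] = 29

X_n is a martingale and τ is a bounded-mean stopping time (indeed τ is finite a.s. with bounded expectation since the walk is in a bounded region). By the OST, E[X_τ] = E[X_0] = 29. Equivalently: E[X_τ] = 76 · P(hit 76 first) + 0 · P(hit 0 first) = 76 · (29/76) = 29.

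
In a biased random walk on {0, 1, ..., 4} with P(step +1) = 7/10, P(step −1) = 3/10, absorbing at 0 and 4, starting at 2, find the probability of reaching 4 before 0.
P(hit 4 before 0) = (1 − (3/7)^2) / (1 − (3/7)^4) = 49/58

Let u_k denote P(reach 4 before 0 | start at k). Boundary: u_0 = 0, u_4 = 1. Recurrence: u_k = 7/10·u_{k+1} + 3/10·u_{k-1} for 1 ≤ k ≤ 3. Try u_k = A + B·r^k with r = q/p = (3/10)/(7/10) = 3/7. Substitution satisfies the recurrence; boundary conditions give:
  u_k = (1 − r^k) / (1 − r^N) = (1 − (3/7)^2) / (1 − (3/7)^4) = 49/58.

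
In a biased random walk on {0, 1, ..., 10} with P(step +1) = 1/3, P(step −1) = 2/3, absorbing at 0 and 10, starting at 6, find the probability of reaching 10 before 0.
P(hit 10 before 0) = (1 − (2)^6) / (1 − (2)^10) = 21/341

Let u_k denote P(reach 10 before 0 | start at k). Boundary: u_0 = 0, u_10 = 1. Recurrence: u_k = 1/3·u_{k+1} + 2/3·u_{k-1} for 1 ≤ k ≤ 9. Try u_k = A + B·r^k with r = q/p = (2/3)/(1/3) = 2. Substitution satisfies the recurrence; boundary conditions give:
  u_k = (1 − r^k) / (1 − r^N) = (1 − (2)^6) / (1 − (2)^10) = 21/341.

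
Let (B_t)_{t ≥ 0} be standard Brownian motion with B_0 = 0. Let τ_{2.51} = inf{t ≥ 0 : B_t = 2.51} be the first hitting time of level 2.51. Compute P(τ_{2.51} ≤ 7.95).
P(τ_{2.51} ≤ 7.95) = 2(1 − Φ(2.51/√7.95)) = 2(1 − Φ(0.8902)) ≈ 0.3734

By the reflection principle for standard BM, P(τ_b ≤ t) = 2 · P(B_t ≥ b). Since B_t ~ N(0, t), P(B_t ≥ 2.51) = 1 − Φ(2.51/√t) = 1 − Φ(2.51/√7.95) = 1 − Φ(0.8902) ≈ 0.18668. Doubling: P(τ_{2.51} ≤ 7.95) ≈ 2 · 0.18668 = 0.37336 ≈ 0.3734.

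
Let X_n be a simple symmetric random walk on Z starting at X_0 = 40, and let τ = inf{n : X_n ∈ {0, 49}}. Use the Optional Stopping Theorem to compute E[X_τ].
E[X_τ] = 40

X_n is a martingale and τ is a bounded-mean stopping time (indeed τ is finite a.s. with bounded expectation since the walk is in a bounded region). By the OST, E[X_τ] = E[X_0] = 40. Equivalently: E[X_τ] = 49 · P(hit 49 first) + 0 · P(hit 0 first) = 49 · (40/49) = 40.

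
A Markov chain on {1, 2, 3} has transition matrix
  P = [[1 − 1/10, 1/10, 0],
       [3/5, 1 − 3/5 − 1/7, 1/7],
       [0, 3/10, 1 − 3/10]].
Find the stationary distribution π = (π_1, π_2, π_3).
π = (126/157, 21/157, 10/157)

This is a birth-death chain on three states, which satisfies detailed balance: π_1 · P_{12} = π_2 · P_{21} and π_2 · P_{23} = π_3 · P_{32}.
From π_1 · 1/10 = π_2 · 3/5: π_2/π_1 = (1/10)/(3/5) = 1/6.
From π_2 · 1/7 = π_3 · 3/10: π_3/π_2 = (1/7)/(3/10) = 10/21.
Take π_1 proportional to 1; then unnormalized π = (1, 1/6, 5/63). Normalize by dividing by the sum 157/126:
  π = (126/157, 21/157, 10/157).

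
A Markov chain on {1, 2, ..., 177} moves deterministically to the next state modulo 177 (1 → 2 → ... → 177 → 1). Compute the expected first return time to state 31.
E[T_31 | X_0 = 31] = 177

The chain cycles deterministically, so starting at state 31 it returns in exactly 177 steps. Equivalently, the stationary distribution is uniform π_j = 1/177 for every state j, so by Kac's formula E[T_31] = 1/π_31 = 177.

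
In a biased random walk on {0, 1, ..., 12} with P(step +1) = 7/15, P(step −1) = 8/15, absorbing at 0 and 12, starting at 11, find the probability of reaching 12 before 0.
P(hit 12 before 0) = (1 − (8/7)^11) / (1 − (8/7)^12) = 46288254943/54878189535

Let u_k denote P(reach 12 before 0 | start at k). Boundary: u_0 = 0, u_12 = 1. Recurrence: u_k = 7/15·u_{k+1} + 8/15·u_{k-1} for 1 ≤ k ≤ 11. Try u_k = A + B·r^k with r = q/p = (8/15)/(7/15) = 8/7. Substitution satisfies the recurrence; boundary conditions give:
  u_k = (1 − r^k) / (1 − r^N) = (1 − (8/7)^11) / (1 − (8/7)^12) = 46288254943/54878189535.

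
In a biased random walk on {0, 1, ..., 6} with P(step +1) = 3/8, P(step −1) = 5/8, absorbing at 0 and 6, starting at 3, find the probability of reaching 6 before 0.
P(hit 6 before 0) = (1 − (5/3)^3) / (1 − (5/3)^6) = 27/152

Let u_k denote P(reach 6 before 0 | start at k). Boundary: u_0 = 0, u_6 = 1. Recurrence: u_k = 3/8·u_{k+1} + 5/8·u_{k-1} for 1 ≤ k ≤ 5. Try u_k = A + B·r^k with r = q/p = (5/8)/(3/8) = 5/3. Substitution satisfies the recurrence; boundary conditions give:
  u_k = (1 − r^k) / (1 − r^N) = (1 − (5/3)^3) / (1 − (5/3)^6) = 27/152.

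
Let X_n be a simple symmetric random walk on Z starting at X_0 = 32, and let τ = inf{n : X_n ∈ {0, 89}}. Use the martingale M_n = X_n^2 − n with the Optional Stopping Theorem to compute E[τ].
E[τ] = 1824

M_n = X_n^2 − n is a martingale (since E[X_{n+1}^2 | F_n] = X_n^2 + 1). By OST (τ has finite mean in a bounded region), E[M_τ] = E[M_0] = X_0^2 − 0 = 32^2 = 1024. Also E[M_τ] = E[X_τ^2] − E[τ]. The walk exits at 0 or 89, with P(hit 89 first) = 32/89, so E[X_τ^2] = 89^2 · 32/89 + 0 = 2848. Thus E[τ] = E[X_τ^2] − E[M_τ] = 2848 − 1024 = 1824 = 32(89 − 32) = 1824.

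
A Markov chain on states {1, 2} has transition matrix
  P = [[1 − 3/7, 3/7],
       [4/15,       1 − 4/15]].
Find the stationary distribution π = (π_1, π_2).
π_1 = 28/73, π_2 = 45/73

Solve πP = π with π_1 + π_2 = 1. From πP = π: π_1 · (1 − 3/7) + π_2 · 4/15 = π_1 ⇒ π_2 · 4/15 = π_1 · 3/7 ⇒ π_2/π_1 = (3/7)/(4/15) = 45/28. Together with π_1 + π_2 = 1:
  π_1 = (4/15)/(3/7 + 4/15) = (4/15)/(73/105) = 28/73,
  π_2 = (3/7)/(3/7 + 4/15) = (3/7)/(73/105) = 45/73.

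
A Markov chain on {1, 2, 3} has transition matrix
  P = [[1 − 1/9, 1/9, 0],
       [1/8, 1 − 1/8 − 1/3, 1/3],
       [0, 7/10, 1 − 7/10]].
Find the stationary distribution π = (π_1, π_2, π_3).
π = (189/437, 168/437, 80/437)

This is a birth-death chain on three states, which satisfies detailed balance: π_1 · P_{12} = π_2 · P_{21} and π_2 · P_{23} = π_3 · P_{32}.
From π_1 · 1/9 = π_2 · 1/8: π_2/π_1 = (1/9)/(1/8) = 8/9.
From π_2 · 1/3 = π_3 · 7/10: π_3/π_2 = (1/3)/(7/10) = 10/21.
Take π_1 proportional to 1; then unnormalized π = (1, 8/9, 80/189). Normalize by dividing by the sum 437/189:
  π = (189/437, 168/437, 80/437).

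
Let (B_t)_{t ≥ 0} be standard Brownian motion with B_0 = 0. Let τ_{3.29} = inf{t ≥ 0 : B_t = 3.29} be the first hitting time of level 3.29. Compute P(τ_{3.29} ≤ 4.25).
P(τ_{3.29} ≤ 4.25) = 2(1 − Φ(3.29/√4.25)) = 2(1 − Φ(1.5959)) ≈ 0.1105

By the reflection principle for standard BM, P(τ_b ≤ t) = 2 · P(B_t ≥ b). Since B_t ~ N(0, t), P(B_t ≥ 3.29) = 1 − Φ(3.29/√t) = 1 − Φ(3.29/√4.25) = 1 − Φ(1.5959) ≈ 0.05526. Doubling: P(τ_{3.29} ≤ 4.25) ≈ 2 · 0.05526 = 0.11052 ≈ 0.1105.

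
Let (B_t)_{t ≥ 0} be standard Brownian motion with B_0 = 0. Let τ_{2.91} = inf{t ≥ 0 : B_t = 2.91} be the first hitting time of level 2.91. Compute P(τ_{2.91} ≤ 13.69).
P(τ_{2.91} ≤ 13.69) = 2(1 − Φ(2.91/√13.69)) = 2(1 − Φ(0.7865)) ≈ 0.4316

By the reflection principle for standard BM, P(τ_b ≤ t) = 2 · P(B_t ≥ b). Since B_t ~ N(0, t), P(B_t ≥ 2.91) = 1 − Φ(2.91/√t) = 1 − Φ(2.91/√13.69) = 1 − Φ(0.7865) ≈ 0.21579. Doubling: P(τ_{2.91} ≤ 13.69) ≈ 2 · 0.21579 = 0.43158 ≈ 0.4316.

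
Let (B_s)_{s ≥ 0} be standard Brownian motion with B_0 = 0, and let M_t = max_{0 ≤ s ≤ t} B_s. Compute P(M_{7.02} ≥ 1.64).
P(M_{7.02} ≥ 1.64) = 2·P(B_{7.02} ≥ 1.64) = 2(1 − Φ(1.64/√7.02)) ≈ 0.5359

By the reflection principle for Brownian motion, P(M_t ≥ a) = 2 · P(B_t ≥ a) for a ≥ 0. Since B_t ~ N(0, t), P(B_t ≥ 1.64) = 1 − Φ(1.64/√t) = 1 − Φ(1.64/√7.02) = 1 − Φ(0.6190). So
  P(M_{7.02} ≥ 1.64) = 2(1 − Φ(0.6190)) ≈ 0.5359.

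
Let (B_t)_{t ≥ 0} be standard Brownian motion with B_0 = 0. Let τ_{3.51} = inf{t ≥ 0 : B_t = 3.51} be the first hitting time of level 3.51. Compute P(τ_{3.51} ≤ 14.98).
P(τ_{3.51} ≤ 14.98) = 2(1 − Φ(3.51/√14.98)) = 2(1 − Φ(0.9069)) ≈ 0.3645

By the reflection principle for standard BM, P(τ_b ≤ t) = 2 · P(B_t ≥ b). Since B_t ~ N(0, t), P(B_t ≥ 3.51) = 1 − Φ(3.51/√t) = 1 − Φ(3.51/√14.98) = 1 − Φ(0.9069) ≈ 0.18223. Doubling: P(τ_{3.51} ≤ 14.98) ≈ 2 · 0.18223 = 0.36446 ≈ 0.3645.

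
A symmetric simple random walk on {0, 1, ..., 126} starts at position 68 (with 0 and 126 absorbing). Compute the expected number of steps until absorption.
E[τ | X_0 = 68] = 3944

Let v_k = E[τ | X_0 = k]. Boundary: v_0 = v_126 = 0. Recurrence: v_k = 1 + (v_{k-1} + v_{k+1})/2 for 1 ≤ k ≤ 125. The particular solution to v_k − (v_{k-1} + v_{k+1})/2 = 1 is v_k = −k^2. Adding homogeneous solution A + B k and matching boundaries gives v_k = k (126 − k). Substituting k = 68: v_68 = 68 · 58 = 3944.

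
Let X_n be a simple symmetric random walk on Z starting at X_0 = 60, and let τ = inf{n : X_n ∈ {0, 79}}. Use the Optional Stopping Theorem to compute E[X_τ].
E[X_τ] = 60

X_n is a martingale and τ is a bounded-mean stopping time (indeed τ is finite a.s. with bounded expectation since the walk is in a bounded region). By the OST, E[X_τ] = E[X_0] = 60. Equivalently: E[X_τ] = 79 · P(hit 79 first) + 0 · P(hit 0 first) = 79 · (60/79) = 60.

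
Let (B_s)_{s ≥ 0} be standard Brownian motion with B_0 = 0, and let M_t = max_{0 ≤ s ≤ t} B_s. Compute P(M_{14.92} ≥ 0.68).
P(M_{14.92} ≥ 0.68) = 2·P(B_{14.92} ≥ 0.68) = 2(1 − Φ(0.68/√14.92)) ≈ 0.8603

By the reflection principle for Brownian motion, P(M_t ≥ a) = 2 · P(B_t ≥ a) for a ≥ 0. Since B_t ~ N(0, t), P(B_t ≥ 0.68) = 1 − Φ(0.68/√t) = 1 − Φ(0.68/√14.92) = 1 − Φ(0.1760). So
  P(M_{14.92} ≥ 0.68) = 2(1 − Φ(0.1760)) ≈ 0.8603.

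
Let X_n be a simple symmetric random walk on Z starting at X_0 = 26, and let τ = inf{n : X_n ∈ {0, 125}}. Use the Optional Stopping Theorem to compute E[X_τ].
E[X_τ] = 26

X_n is a martingale and τ is a bounded-mean stopping time (indeed τ is finite a.s. with bounded expectation since the walk is in a bounded region). By the OST, E[X_τ] = E[X_0] = 26. Equivalently: E[X_τ] = 125 · P(hit 125 first) + 0 · P(hit 0 first) = 125 · (26/125) = 26.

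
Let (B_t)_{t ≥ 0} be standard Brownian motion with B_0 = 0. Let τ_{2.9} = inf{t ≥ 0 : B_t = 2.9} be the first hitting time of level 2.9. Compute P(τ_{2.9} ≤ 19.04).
P(τ_{2.9} ≤ 19.04) = 2(1 − Φ(2.9/√19.04)) = 2(1 − Φ(0.6646)) ≈ 0.5063

By the reflection principle for standard BM, P(τ_b ≤ t) = 2 · P(B_t ≥ b). Since B_t ~ N(0, t), P(B_t ≥ 2.9) = 1 − Φ(2.9/√t) = 1 − Φ(2.9/√19.04) = 1 − Φ(0.6646) ≈ 0.25315. Doubling: P(τ_{2.9} ≤ 19.04) ≈ 2 · 0.25315 = 0.50630 ≈ 0.5063.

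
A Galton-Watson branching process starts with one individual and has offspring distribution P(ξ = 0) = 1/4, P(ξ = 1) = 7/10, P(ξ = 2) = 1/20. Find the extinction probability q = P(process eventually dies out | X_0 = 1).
q = 1

Mean offspring μ = 0·1/4 + 1·7/10 + 2·1/20 = 4/5 ≤ 1. For μ ≤ 1 with offspring not concentrated at 1, the Galton-Watson process goes extinct almost surely, so q = 1.
(Algebraic check: The pgf is f(s) = 1/4 + 7/10·s + 1/20·s². The extinction probability q is the smallest fixed point of f in [0, 1]. Setting s = f(s):
  1/20·s² + (7/10 − 1)·s + 1/4 = 0
  1/20·s² − (1/4 + 1/20)·s + 1/4 = 0
which factors as (s − 1)·(1/20·s − 1/4) = 0, giving roots s = 1 and s = (1/4)/(1/20) = 5. Since 5 ≥ 1, the smallest root in [0, 1] is s = 1.)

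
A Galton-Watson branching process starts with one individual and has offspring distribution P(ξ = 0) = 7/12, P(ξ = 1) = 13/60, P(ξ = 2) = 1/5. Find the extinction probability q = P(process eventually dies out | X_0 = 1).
q = 1

Mean offspring μ = 0·7/12 + 1·13/60 + 2·1/5 = 37/60 ≤ 1. For μ ≤ 1 with offspring not concentrated at 1, the Galton-Watson process goes extinct almost surely, so q = 1.
(Algebraic check: The pgf is f(s) = 7/12 + 13/60·s + 1/5·s². The extinction probability q is the smallest fixed point of f in [0, 1]. Setting s = f(s):
  1/5·s² + (13/60 − 1)·s + 7/12 = 0
  1/5·s² − (7/12 + 1/5)·s + 7/12 = 0
which factors as (s − 1)·(1/5·s − 7/12) = 0, giving roots s = 1 and s = (7/12)/(1/5) = 35/12. Since 35/12 ≥ 1, the smallest root in [0, 1] is s = 1.)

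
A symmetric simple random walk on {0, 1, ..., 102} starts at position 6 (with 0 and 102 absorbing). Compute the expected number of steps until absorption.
E[τ | X_0 = 6] = 576

Let v_k = E[τ | X_0 = k]. Boundary: v_0 = v_102 = 0. Recurrence: v_k = 1 + (v_{k-1} + v_{k+1})/2 for 1 ≤ k ≤ 101. The particular solution to v_k − (v_{k-1} + v_{k+1})/2 = 1 is v_k = −k^2. Adding homogeneous solution A + B k and matching boundaries gives v_k = k (102 − k). Substituting k = 6: v_6 = 6 · 96 = 576.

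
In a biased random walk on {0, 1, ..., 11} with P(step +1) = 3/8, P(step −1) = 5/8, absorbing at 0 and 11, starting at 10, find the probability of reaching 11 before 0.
P(hit 11 before 0) = (1 − (5/3)^10) / (1 − (5/3)^11) = 14559864/24325489

Let u_k denote P(reach 11 before 0 | start at k). Boundary: u_0 = 0, u_11 = 1. Recurrence: u_k = 3/8·u_{k+1} + 5/8·u_{k-1} for 1 ≤ k ≤ 10. Try u_k = A + B·r^k with r = q/p = (5/8)/(3/8) = 5/3. Substitution satisfies the recurrence; boundary conditions give:
  u_k = (1 − r^k) / (1 − r^N) = (1 − (5/3)^10) / (1 − (5/3)^11) = 14559864/24325489.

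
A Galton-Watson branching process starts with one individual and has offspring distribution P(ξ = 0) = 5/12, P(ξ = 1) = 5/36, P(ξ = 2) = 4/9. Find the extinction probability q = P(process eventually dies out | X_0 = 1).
q = 15/16

The pgf is f(s) = 5/12 + 5/36·s + 4/9·s². The extinction probability q is the smallest fixed point of f in [0, 1]. Setting s = f(s):
  4/9·s² + (5/36 − 1)·s + 5/12 = 0
  4/9·s² − (5/12 + 4/9)·s + 5/12 = 0
which factors as (s − 1)·(4/9·s − 5/12) = 0, giving roots s = 1 and s = (5/12)/(4/9) = 15/16.
Mean offspring μ = 5/36 + 2·4/9 = 37/36 > 1 (supercritical), so q < 1. The extinction probability is the smaller root: q = (5/12)/(4/9) = 15/16.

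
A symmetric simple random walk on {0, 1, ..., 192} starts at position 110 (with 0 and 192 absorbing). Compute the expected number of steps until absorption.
E[τ | X_0 = 110] = 9020

Let v_k = E[τ | X_0 = k]. Boundary: v_0 = v_192 = 0. Recurrence: v_k = 1 + (v_{k-1} + v_{k+1})/2 for 1 ≤ k ≤ 191. The particular solution to v_k − (v_{k-1} + v_{k+1})/2 = 1 is v_k = −k^2. Adding homogeneous solution A + B k and matching boundaries gives v_k = k (192 − k). Substituting k = 110: v_110 = 110 · 82 = 9020.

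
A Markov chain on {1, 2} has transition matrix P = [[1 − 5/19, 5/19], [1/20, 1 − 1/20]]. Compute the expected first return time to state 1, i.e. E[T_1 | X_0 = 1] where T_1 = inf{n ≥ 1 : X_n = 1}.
E[T_1 | X_0 = 1] = 1/π_1 = 119/19

For an irreducible recurrent Markov chain with stationary distribution π, E[T_i | X_0 = i] = 1/π_i (Kac's formula). Here π_1 = (1/20)/(5/19 + 1/20) = (1/20)/(119/380) = 19/119, so E[T_1 | X_0 = 1] = 1/π_1 = (5/19 + 1/20)/(1/20) = (119/380)/(1/20) = 119/19.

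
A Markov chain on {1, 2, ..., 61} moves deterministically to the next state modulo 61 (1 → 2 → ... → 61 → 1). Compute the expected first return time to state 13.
E[T_13 | X_0 = 13] = 61

The chain cycles deterministically, so starting at state 13 it returns in exactly 61 steps. Equivalently, the stationary distribution is uniform π_j = 1/61 for every state j, so by Kac's formula E[T_13] = 1/π_13 = 61.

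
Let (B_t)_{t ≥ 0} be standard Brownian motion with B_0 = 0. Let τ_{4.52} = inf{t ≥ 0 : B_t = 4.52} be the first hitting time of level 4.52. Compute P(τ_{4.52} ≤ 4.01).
P(τ_{4.52} ≤ 4.01) = 2(1 − Φ(4.52/√4.01)) = 2(1 − Φ(2.2572)) ≈ 0.0240

By the reflection principle for standard BM, P(τ_b ≤ t) = 2 · P(B_t ≥ b). Since B_t ~ N(0, t), P(B_t ≥ 4.52) = 1 − Φ(4.52/√t) = 1 − Φ(4.52/√4.01) = 1 − Φ(2.2572) ≈ 0.01200. Doubling: P(τ_{4.52} ≤ 4.01) ≈ 2 · 0.01200 = 0.02400 ≈ 0.0240.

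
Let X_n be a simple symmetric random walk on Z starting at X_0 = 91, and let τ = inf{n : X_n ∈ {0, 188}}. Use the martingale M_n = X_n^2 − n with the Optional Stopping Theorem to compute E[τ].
E[τ] = 8827

M_n = X_n^2 − n is a martingale (since E[X_{n+1}^2 | F_n] = X_n^2 + 1). By OST (τ has finite mean in a bounded region), E[M_τ] = E[M_0] = X_0^2 − 0 = 91^2 = 8281. Also E[M_τ] = E[X_τ^2] − E[τ]. The walk exits at 0 or 188, with P(hit 188 first) = 91/188, so E[X_τ^2] = 188^2 · 91/188 + 0 = 17108. Thus E[τ] = E[X_τ^2] − E[M_τ] = 17108 − 8281 = 8827 = 91(188 − 91) = 8827.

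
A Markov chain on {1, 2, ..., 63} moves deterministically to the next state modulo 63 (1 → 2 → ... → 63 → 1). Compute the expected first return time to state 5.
E[T_5 | X_0 = 5] = 63

The chain cycles deterministically, so starting at state 5 it returns in exactly 63 steps. Equivalently, the stationary distribution is uniform π_j = 1/63 for every state j, so by Kac's formula E[T_5] = 1/π_5 = 63.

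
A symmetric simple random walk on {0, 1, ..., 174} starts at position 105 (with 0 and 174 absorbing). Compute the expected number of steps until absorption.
E[τ | X_0 = 105] = 7245

Let v_k = E[τ | X_0 = k]. Boundary: v_0 = v_174 = 0. Recurrence: v_k = 1 + (v_{k-1} + v_{k+1})/2 for 1 ≤ k ≤ 173. The particular solution to v_k − (v_{k-1} + v_{k+1})/2 = 1 is v_k = −k^2. Adding homogeneous solution A + B k and matching boundaries gives v_k = k (174 − k). Substituting k = 105: v_105 = 105 · 69 = 7245.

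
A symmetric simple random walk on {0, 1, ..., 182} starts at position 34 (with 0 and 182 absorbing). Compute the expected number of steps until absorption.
E[τ | X_0 = 34] = 5032

Let v_k = E[τ | X_0 = k]. Boundary: v_0 = v_182 = 0. Recurrence: v_k = 1 + (v_{k-1} + v_{k+1})/2 for 1 ≤ k ≤ 181. The particular solution to v_k − (v_{k-1} + v_{k+1})/2 = 1 is v_k = −k^2. Adding homogeneous solution A + B k and matching boundaries gives v_k = k (182 − k). Substituting k = 34: v_34 = 34 · 148 = 5032.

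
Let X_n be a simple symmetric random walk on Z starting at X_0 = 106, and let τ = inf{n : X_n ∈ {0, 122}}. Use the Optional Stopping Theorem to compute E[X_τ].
E[X_τ] = 106

X_n is a martingale and τ is a bounded-mean stopping time (indeed τ is finite a.s. with bounded expectation since the walk is in a bounded region). By the OST, E[X_τ] = E[X_0] = 106. Equivalently: E[X_τ] = 122 · P(hit 122 first) + 0 · P(hit 0 first) = 122 · (106/122) = 106.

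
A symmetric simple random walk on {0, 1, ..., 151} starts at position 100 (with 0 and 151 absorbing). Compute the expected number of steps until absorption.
E[τ | X_0 = 100] = 5100

Let v_k = E[τ | X_0 = k]. Boundary: v_0 = v_151 = 0. Recurrence: v_k = 1 + (v_{k-1} + v_{k+1})/2 for 1 ≤ k ≤ 150. The particular solution to v_k − (v_{k-1} + v_{k+1})/2 = 1 is v_k = −k^2. Adding homogeneous solution A + B k and matching boundaries gives v_k = k (151 − k). Substituting k = 100: v_100 = 100 · 51 = 5100.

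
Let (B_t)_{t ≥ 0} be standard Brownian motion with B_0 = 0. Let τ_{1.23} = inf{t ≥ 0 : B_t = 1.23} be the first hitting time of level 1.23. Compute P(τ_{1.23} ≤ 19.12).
P(τ_{1.23} ≤ 19.12) = 2(1 − Φ(1.23/√19.12)) = 2(1 − Φ(0.2813)) ≈ 0.7785

By the reflection principle for standard BM, P(τ_b ≤ t) = 2 · P(B_t ≥ b). Since B_t ~ N(0, t), P(B_t ≥ 1.23) = 1 − Φ(1.23/√t) = 1 − Φ(1.23/√19.12) = 1 − Φ(0.2813) ≈ 0.38924. Doubling: P(τ_{1.23} ≤ 19.12) ≈ 2 · 0.38924 = 0.77848 ≈ 0.7785.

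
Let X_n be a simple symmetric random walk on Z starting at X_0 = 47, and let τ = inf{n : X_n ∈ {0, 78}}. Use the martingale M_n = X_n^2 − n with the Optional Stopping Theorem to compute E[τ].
E[τ] = 1457

M_n = X_n^2 − n is a martingale (since E[X_{n+1}^2 | F_n] = X_n^2 + 1). By OST (τ has finite mean in a bounded region), E[M_τ] = E[M_0] = X_0^2 − 0 = 47^2 = 2209. Also E[M_τ] = E[X_τ^2] − E[τ]. The walk exits at 0 or 78, with P(hit 78 first) = 47/78, so E[X_τ^2] = 78^2 · 47/78 + 0 = 3666. Thus E[τ] = E[X_τ^2] − E[M_τ] = 3666 − 2209 = 1457 = 47(78 − 47) = 1457.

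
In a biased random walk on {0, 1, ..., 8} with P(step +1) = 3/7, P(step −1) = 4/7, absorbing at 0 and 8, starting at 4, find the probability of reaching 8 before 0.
P(hit 8 before 0) = (1 − (4/3)^4) / (1 − (4/3)^8) = 81/337

Let u_k denote P(reach 8 before 0 | start at k). Boundary: u_0 = 0, u_8 = 1. Recurrence: u_k = 3/7·u_{k+1} + 4/7·u_{k-1} for 1 ≤ k ≤ 7. Try u_k = A + B·r^k with r = q/p = (4/7)/(3/7) = 4/3. Substitution satisfies the recurrence; boundary conditions give:
  u_k = (1 − r^k) / (1 − r^N) = (1 − (4/3)^4) / (1 − (4/3)^8) = 81/337.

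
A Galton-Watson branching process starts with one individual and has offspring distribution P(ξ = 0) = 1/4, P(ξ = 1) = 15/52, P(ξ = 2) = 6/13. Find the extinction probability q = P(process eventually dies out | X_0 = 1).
q = 13/24

The pgf is f(s) = 1/4 + 15/52·s + 6/13·s². The extinction probability q is the smallest fixed point of f in [0, 1]. Setting s = f(s):
  6/13·s² + (15/52 − 1)·s + 1/4 = 0
  6/13·s² − (1/4 + 6/13)·s + 1/4 = 0
which factors as (s − 1)·(6/13·s − 1/4) = 0, giving roots s = 1 and s = (1/4)/(6/13) = 13/24.
Mean offspring μ = 15/52 + 2·6/13 = 63/52 > 1 (supercritical), so q < 1. The extinction probability is the smaller root: q = (1/4)/(6/13) = 13/24.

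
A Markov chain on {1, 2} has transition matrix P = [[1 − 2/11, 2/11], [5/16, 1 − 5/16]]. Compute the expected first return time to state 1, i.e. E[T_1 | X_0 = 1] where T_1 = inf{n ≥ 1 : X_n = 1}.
E[T_1 | X_0 = 1] = 1/π_1 = 87/55

For an irreducible recurrent Markov chain with stationary distribution π, E[T_i | X_0 = i] = 1/π_i (Kac's formula). Here π_1 = (5/16)/(2/11 + 5/16) = (5/16)/(87/176) = 55/87, so E[T_1 | X_0 = 1] = 1/π_1 = (2/11 + 5/16)/(5/16) = (87/176)/(5/16) = 87/55.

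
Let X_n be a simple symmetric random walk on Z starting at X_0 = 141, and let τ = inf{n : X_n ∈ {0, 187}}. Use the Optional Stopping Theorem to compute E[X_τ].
E[X_τ] = 141

X_n is a martingale and τ is a bounded-mean stopping time (indeed τ is finite a.s. with bounded expectation since the walk is in a bounded region). By the OST, E[X_τ] = E[X_0] = 141. Equivalently: E[X_τ] = 187 · P(hit 187 first) + 0 · P(hit 0 first) = 187 · (141/187) = 141.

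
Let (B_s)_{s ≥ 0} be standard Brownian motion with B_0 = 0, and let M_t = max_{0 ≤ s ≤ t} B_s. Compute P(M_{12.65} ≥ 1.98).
P(M_{12.65} ≥ 1.98) = 2·P(B_{12.65} ≥ 1.98) = 2(1 − Φ(1.98/√12.65)) ≈ 0.5777

By the reflection principle for Brownian motion, P(M_t ≥ a) = 2 · P(B_t ≥ a) for a ≥ 0. Since B_t ~ N(0, t), P(B_t ≥ 1.98) = 1 − Φ(1.98/√t) = 1 − Φ(1.98/√12.65) = 1 − Φ(0.5567). So
  P(M_{12.65} ≥ 1.98) = 2(1 − Φ(0.5567)) ≈ 0.5777.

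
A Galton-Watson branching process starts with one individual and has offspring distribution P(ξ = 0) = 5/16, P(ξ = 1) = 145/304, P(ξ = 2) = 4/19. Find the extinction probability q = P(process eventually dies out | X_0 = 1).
q = 1

Mean offspring μ = 0·5/16 + 1·145/304 + 2·4/19 = 273/304 ≤ 1. For μ ≤ 1 with offspring not concentrated at 1, the Galton-Watson process goes extinct almost surely, so q = 1.
(Algebraic check: The pgf is f(s) = 5/16 + 145/304·s + 4/19·s². The extinction probability q is the smallest fixed point of f in [0, 1]. Setting s = f(s):
  4/19·s² + (145/304 − 1)·s + 5/16 = 0
  4/19·s² − (5/16 + 4/19)·s + 5/16 = 0
which factors as (s − 1)·(4/19·s − 5/16) = 0, giving roots s = 1 and s = (5/16)/(4/19) = 95/64. Since 95/64 ≥ 1, the smallest root in [0, 1] is s = 1.)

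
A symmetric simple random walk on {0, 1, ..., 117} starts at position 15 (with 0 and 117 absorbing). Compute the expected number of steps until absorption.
E[τ | X_0 = 15] = 1530

Let v_k = E[τ | X_0 = k]. Boundary: v_0 = v_117 = 0. Recurrence: v_k = 1 + (v_{k-1} + v_{k+1})/2 for 1 ≤ k ≤ 116. The particular solution to v_k − (v_{k-1} + v_{k+1})/2 = 1 is v_k = −k^2. Adding homogeneous solution A + B k and matching boundaries gives v_k = k (117 − k). Substituting k = 15: v_15 = 15 · 102 = 1530.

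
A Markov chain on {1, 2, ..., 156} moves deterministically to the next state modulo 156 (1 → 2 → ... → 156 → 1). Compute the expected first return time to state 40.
E[T_40 | X_0 = 40] = 156

The chain cycles deterministically, so starting at state 40 it returns in exactly 156 steps. Equivalently, the stationary distribution is uniform π_j = 1/156 for every state j, so by Kac's formula E[T_40] = 1/π_40 = 156.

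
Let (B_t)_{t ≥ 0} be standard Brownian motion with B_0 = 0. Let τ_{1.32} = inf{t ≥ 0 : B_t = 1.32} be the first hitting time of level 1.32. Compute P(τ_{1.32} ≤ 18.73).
P(τ_{1.32} ≤ 18.73) = 2(1 − Φ(1.32/√18.73)) = 2(1 − Φ(0.3050)) ≈ 0.7604

By the reflection principle for standard BM, P(τ_b ≤ t) = 2 · P(B_t ≥ b). Since B_t ~ N(0, t), P(B_t ≥ 1.32) = 1 − Φ(1.32/√t) = 1 − Φ(1.32/√18.73) = 1 − Φ(0.3050) ≈ 0.38018. Doubling: P(τ_{1.32} ≤ 18.73) ≈ 2 · 0.38018 = 0.76036 ≈ 0.7604.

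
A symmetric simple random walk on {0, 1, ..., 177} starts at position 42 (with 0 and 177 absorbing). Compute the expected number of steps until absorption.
E[τ | X_0 = 42] = 5670

Let v_k = E[τ | X_0 = k]. Boundary: v_0 = v_177 = 0. Recurrence: v_k = 1 + (v_{k-1} + v_{k+1})/2 for 1 ≤ k ≤ 176. The particular solution to v_k − (v_{k-1} + v_{k+1})/2 = 1 is v_k = −k^2. Adding homogeneous solution A + B k and matching boundaries gives v_k = k (177 − k). Substituting k = 42: v_42 = 42 · 135 = 5670.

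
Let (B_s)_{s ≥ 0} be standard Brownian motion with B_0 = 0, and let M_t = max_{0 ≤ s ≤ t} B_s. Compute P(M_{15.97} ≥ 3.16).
P(M_{15.97} ≥ 3.16) = 2·P(B_{15.97} ≥ 3.16) = 2(1 − Φ(3.16/√15.97)) ≈ 0.4291

By the reflection principle for Brownian motion, P(M_t ≥ a) = 2 · P(B_t ≥ a) for a ≥ 0. Since B_t ~ N(0, t), P(B_t ≥ 3.16) = 1 − Φ(3.16/√t) = 1 − Φ(3.16/√15.97) = 1 − Φ(0.7907). So
  P(M_{15.97} ≥ 3.16) = 2(1 − Φ(0.7907)) ≈ 0.4291.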